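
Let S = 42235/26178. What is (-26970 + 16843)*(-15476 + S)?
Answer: 4102331168611/26178 ≈ 1.5671e+8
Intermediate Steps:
S = 42235/26178 (S = 42235*(1/26178) = 42235/26178 ≈ 1.6134)
(-26970 + 16843)*(-15476 + S) = (-26970 + 16843)*(-15476 + 42235/26178) = -10127*(-405088493/26178) = 4102331168611/26178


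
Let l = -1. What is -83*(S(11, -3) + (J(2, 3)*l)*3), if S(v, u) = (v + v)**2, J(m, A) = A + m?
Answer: -38927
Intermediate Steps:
S(v, u) = 4*v**2 (S(v, u) = (2*v)**2 = 4*v**2)
-83*(S(11, -3) + (J(2, 3)*l)*3) = -83*(4*11**2 + ((3 + 2)*(-1))*3) = -83*(4*121 + (5*(-1))*3) = -83*(484 - 5*3) = -83*(484 - 15) = -83*469 = -38927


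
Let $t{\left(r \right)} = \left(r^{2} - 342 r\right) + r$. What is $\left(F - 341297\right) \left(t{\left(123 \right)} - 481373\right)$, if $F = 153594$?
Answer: $95388224461$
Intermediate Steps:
$t{\left(r \right)} = r^{2} - 341 r$
$\left(F - 341297\right) \left(t{\left(123 \right)} - 481373\right) = \left(153594 - 341297\right) \left(123 \left(-341 + 123\right) - 481373\right) = - 187703 \left(123 \left(-218\right) - 481373\right) = - 187703 \left(-26814 - 481373\right) = \left(-187703\right) \left(-508187\right) = 95388224461$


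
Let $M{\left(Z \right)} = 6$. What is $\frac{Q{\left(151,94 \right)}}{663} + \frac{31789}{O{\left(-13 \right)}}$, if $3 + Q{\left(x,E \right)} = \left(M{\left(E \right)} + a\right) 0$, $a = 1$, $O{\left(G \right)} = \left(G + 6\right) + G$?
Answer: $- \frac{7025389}{4420} \approx -1589.5$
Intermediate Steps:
$O{\left(G \right)} = 6 + 2 G$ ($O{\left(G \right)} = \left(6 + G\right) + G = 6 + 2 G$)
$Q{\left(x,E \right)} = -3$ ($Q{\left(x,E \right)} = -3 + \left(6 + 1\right) 0 = -3 + 7 \cdot 0 = -3 + 0 = -3$)
$\frac{Q{\left(151,94 \right)}}{663} + \frac{31789}{O{\left(-13 \right)}} = - \frac{3}{663} + \frac{31789}{6 + 2 \left(-13\right)} = \left(-3\right) \frac{1}{663} + \frac{31789}{6 - 26} = - \frac{1}{221} + \frac{31789}{-20} = - \frac{1}{221} + 31789 \left(- \frac{1}{20}\right) = - \frac{1}{221} - \frac{31789}{20} = - \frac{7025389}{4420}$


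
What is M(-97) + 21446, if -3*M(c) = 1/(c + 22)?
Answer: 4825351/225 ≈ 21446.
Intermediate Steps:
M(c) = -1/(3*(22 + c)) (M(c) = -1/(3*(c + 22)) = -1/(3*(22 + c)))
M(-97) + 21446 = -1/(66 + 3*(-97)) + 21446 = -1/(66 - 291) + 21446 = -1/(-225) + 21446 = -1*(-1/225) + 21446 = 1/225 + 21446 = 4825351/225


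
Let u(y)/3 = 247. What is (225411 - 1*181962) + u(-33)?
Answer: 44190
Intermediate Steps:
u(y) = 741 (u(y) = 3*247 = 741)
(225411 - 1*181962) + u(-33) = (225411 - 1*181962) + 741 = (225411 - 181962) + 741 = 43449 + 741 = 44190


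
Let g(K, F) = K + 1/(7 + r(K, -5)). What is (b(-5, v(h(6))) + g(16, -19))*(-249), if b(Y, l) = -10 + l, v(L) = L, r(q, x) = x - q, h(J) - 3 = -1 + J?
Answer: -48555/14 ≈ -3468.2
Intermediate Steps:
h(J) = 2 + J (h(J) = 3 + (-1 + J) = 2 + J)
g(K, F) = K + 1/(2 - K) (g(K, F) = K + 1/(7 + (-5 - K)) = K + 1/(2 - K))
(b(-5, v(h(6))) + g(16, -19))*(-249) = ((-10 + (2 + 6)) + (-1 + 16² - 2*16)/(-2 + 16))*(-249) = ((-10 + 8) + (-1 + 256 - 32)/14)*(-249) = (-2 + (1/14)*223)*(-249) = (-2 + 223/14)*(-249) = (195/14)*(-249) = -48555/14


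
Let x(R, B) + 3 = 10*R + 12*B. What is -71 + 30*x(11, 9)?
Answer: 6379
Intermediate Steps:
x(R, B) = -3 + 10*R + 12*B (x(R, B) = -3 + (10*R + 12*B) = -3 + 10*R + 12*B)
-71 + 30*x(11, 9) = -71 + 30*(-3 + 10*11 + 12*9) = -71 + 30*(-3 + 110 + 108) = -71 + 30*215 = -71 + 6450 = 6379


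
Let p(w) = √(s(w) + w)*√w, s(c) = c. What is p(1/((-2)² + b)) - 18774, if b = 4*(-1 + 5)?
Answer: -18774 + √2/20 ≈ -18774.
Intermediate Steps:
b = 16 (b = 4*4 = 16)
p(w) = w*√2 (p(w) = √(w + w)*√w = √(2*w)*√w = (√2*√w)*√w = w*√2)
p(1/((-2)² + b)) - 18774 = √2/((-2)² + 16) - 18774 = √2/(4 + 16) - 18774 = √2/20 - 18774 = -18774 + √2/20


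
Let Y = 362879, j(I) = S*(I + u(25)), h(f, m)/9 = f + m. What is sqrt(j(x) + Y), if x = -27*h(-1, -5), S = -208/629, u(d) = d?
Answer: sqrt(143375786583)/629 ≈ 601.99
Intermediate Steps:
h(f, m) = 9*f + 9*m (h(f, m) = 9*(f + m) = 9*f + 9*m)
S = -208/629 (S = -208*1/629 = -208/629 ≈ -0.33068)
x = 1458 (x = -27*(9*(-1) + 9*(-5)) = -27*(-9 - 45) = -27*(-54) = 1458)
j(I) = -5200/629 - 208*I/629 (j(I) = -208*(I + 25)/629 = -208*(25 + I)/629 = -5200/629 - 208*I/629)
sqrt(j(x) + Y) = sqrt((-5200/629 - 208/629*1458) + 362879) = sqrt((-5200/629 - 303264/629) + 362879) = sqrt(-308464/629 + 362879) = sqrt(227942427/629) = sqrt(143375786583)/629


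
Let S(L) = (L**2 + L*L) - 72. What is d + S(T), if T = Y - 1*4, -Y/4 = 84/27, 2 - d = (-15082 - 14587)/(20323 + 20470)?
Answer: 1558166623/3304233 ≈ 471.57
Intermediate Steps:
d = 111255/40793 (d = 2 - (-15082 - 14587)/(20323 + 20470) = 2 - (-29669)/40793 = 2 - 1*(-29669/40793) = 2 + 29669/40793 = 111255/40793 ≈ 2.7273)
Y = -112/9 (Y = -336/27 = -4*28/9 = -112/9 ≈ -12.444)
T = -148/9 (T = -112/9 - 1*4 = -112/9 - 4 = -148/9 ≈ -16.444)
S(L) = -72 + 2*L**2 (S(L) = (L**2 + L**2) - 72 = 2*L**2 - 72 = -72 + 2*L**2)
d + S(T) = 111255/40793 + (-72 + 2*(-148/9)**2) = 111255/40793 + (-72 + 2*(21904/81)) = 111255/40793 + (-72 + 43808/81) = 111255/40793 + 37976/81 = 1558166623/3304233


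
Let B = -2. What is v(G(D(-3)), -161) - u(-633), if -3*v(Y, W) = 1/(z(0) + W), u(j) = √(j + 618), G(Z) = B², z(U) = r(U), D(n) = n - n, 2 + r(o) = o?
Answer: 1/489 - I*√15 ≈ 0.002045 - 3.873*I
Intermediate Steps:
r(o) = -2 + o
D(n) = 0
z(U) = -2 + U
G(Z) = 4 (G(Z) = (-2)² = 4)
u(j) = √(618 + j)
v(Y, W) = -1/(3*(-2 + W)) (v(Y, W) = -1/(3*((-2 + 0) + W)) = -1/(3*(-2 + W)))
v(G(D(-3)), -161) - u(-633) = -1/(-6 + 3*(-161)) - √(618 - 633) = -1/(-6 - 483) - √(-15) = -1/(-489) - I*√15 = -1*(-1/489) - I*√15 = 1/489 - I*√15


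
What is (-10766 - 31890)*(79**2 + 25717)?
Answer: -1363200448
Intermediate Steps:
(-10766 - 31890)*(79**2 + 25717) = -42656*(6241 + 25717) = -42656*31958 = -1363200448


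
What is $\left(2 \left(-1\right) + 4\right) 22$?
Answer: $44$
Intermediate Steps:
$\left(2 \left(-1\right) + 4\right) 22 = \left(-2 + 4\right) 22 = 2 \cdot 22 = 44$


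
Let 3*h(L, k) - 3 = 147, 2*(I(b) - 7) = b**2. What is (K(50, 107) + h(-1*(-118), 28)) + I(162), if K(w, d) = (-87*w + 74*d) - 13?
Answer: 16734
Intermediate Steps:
I(b) = 7 + b**2/2
h(L, k) = 50 (h(L, k) = 1 + (1/3)*147 = 1 + 49 = 50)
K(w, d) = -13 - 87*w + 74*d
(K(50, 107) + h(-1*(-118), 28)) + I(162) = ((-13 - 87*50 + 74*107) + 50) + (7 + (1/2)*162**2) = ((-13 - 4350 + 7918) + 50) + (7 + (1/2)*26244) = (3555 + 50) + (7 + 13122) = 3605 + 13129 = 16734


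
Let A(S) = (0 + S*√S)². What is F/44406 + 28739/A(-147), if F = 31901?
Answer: 11117564021/15672964482 ≈ 0.70935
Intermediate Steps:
A(S) = S³ (A(S) = (0 + S^(3/2))² = (S^(3/2))² = S³)
F/44406 + 28739/A(-147) = 31901/44406 + 28739/((-147)³) = 31901*(1/44406) + 28739/(-3176523) = 31901/44406 + 28739*(-1/3176523) = 31901/44406 - 28739/3176523 = 11117564021/15672964482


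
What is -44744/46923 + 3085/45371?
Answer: -1885322569/2128943433 ≈ -0.88557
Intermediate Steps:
-44744/46923 + 3085/45371 = -1885322569/2128943433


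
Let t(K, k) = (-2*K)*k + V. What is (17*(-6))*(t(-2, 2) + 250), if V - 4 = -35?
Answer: -23154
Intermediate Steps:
V = -31 (V = 4 - 35 = -31)
t(K, k) = -31 - 2*K*k (t(K, k) = (-2*K)*k - 31 = -2*K*k - 31 = -31 - 2*K*k)
(17*(-6))*(t(-2, 2) + 250) = (17*(-6))*((-31 - 2*(-2)*2) + 250) = -102*((-31 + 8) + 250) = -102*(-23 + 250) = -102*227 = -23154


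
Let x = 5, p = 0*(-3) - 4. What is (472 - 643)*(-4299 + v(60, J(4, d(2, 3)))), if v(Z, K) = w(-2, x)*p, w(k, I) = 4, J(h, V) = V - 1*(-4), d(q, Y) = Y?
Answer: 737865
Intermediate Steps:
p = -4 (p = 0 - 4 = -4)
J(h, V) = 4 + V (J(h, V) = V + 4 = 4 + V)
v(Z, K) = -16 (v(Z, K) = 4*(-4) = -16)
(472 - 643)*(-4299 + v(60, J(4, d(2, 3)))) = (472 - 643)*(-4299 - 16) = -171*(-4315) = 737865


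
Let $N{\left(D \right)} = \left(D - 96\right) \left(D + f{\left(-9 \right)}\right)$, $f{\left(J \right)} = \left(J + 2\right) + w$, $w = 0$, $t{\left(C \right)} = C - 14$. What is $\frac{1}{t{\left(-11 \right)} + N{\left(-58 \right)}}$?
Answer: $\frac{1}{9985} \approx 0.00010015$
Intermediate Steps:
$t{\left(C \right)} = -14 + C$ ($t{\left(C \right)} = C - 14 = -14 + C$)
$f{\left(J \right)} = 2 + J$ ($f{\left(J \right)} = \left(J + 2\right) + 0 = \left(2 + J\right) + 0 = 2 + J$)
$N{\left(D \right)} = \left(-96 + D\right) \left(-7 + D\right)$ ($N{\left(D \right)} = \left(D - 96\right) \left(D + \left(2 - 9\right)\right) = \left(-96 + D\right) \left(D - 7\right) = \left(-96 + D\right) \left(-7 + D\right)$)
$\frac{1}{t{\left(-11 \right)} + N{\left(-58 \right)}} = \frac{1}{\left(-14 - 11\right) + \left(672 + \left(-58\right)^{2} - -5974\right)} = \frac{1}{-25 + \left(672 + 3364 + 5974\right)} = \frac{1}{-25 + 10010} = \frac{1}{9985}$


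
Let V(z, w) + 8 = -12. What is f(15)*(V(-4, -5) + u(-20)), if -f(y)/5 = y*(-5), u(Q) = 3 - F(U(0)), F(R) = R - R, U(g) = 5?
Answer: -6375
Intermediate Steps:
V(z, w) = -20 (V(z, w) = -8 - 12 = -20)
F(R) = 0
u(Q) = 3 (u(Q) = 3 - 1*0 = 3 + 0 = 3)
f(y) = 25*y (f(y) = -5*y*(-5) = -(-25)*y = 25*y)
f(15)*(V(-4, -5) + u(-20)) = (25*15)*(-20 + 3) = 375*(-17) = -6375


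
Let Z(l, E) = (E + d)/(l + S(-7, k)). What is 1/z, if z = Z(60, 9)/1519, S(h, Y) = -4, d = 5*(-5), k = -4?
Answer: -10633/2 ≈ -5316.5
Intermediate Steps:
d = -25
Z(l, E) = (-25 + E)/(-4 + l) (Z(l, E) = (E - 25)/(l - 4) = (-25 + E)/(-4 + l))
z = -2/10633 (z = ((-25 + 9)/(-4 + 60))/1519 = (-16/56)*(1/1519) = ((1/56)*(-16))*(1/1519) = -2/7*1/1519 = -2/10633 ≈ -0.00018809)
1/z = 1/(-2/10633) = -10633/2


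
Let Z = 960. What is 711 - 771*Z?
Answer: -739449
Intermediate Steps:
711 - 771*Z = 711 - 771*960 = 711 - 740160 = -739449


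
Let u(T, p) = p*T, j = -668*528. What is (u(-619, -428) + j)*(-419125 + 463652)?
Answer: -3908223844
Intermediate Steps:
j = -352704
u(T, p) = T*p
(u(-619, -428) + j)*(-419125 + 463652) = (-619*(-428) - 352704)*(-419125 + 463652) = (264932 - 352704)*44527 = -87772*44527 = -3908223844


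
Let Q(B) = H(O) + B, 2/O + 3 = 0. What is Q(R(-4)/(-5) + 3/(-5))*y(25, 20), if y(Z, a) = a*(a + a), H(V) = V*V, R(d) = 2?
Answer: -4000/9 ≈ -444.44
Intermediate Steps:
O = -⅔ (O = 2/(-3 + 0) = 2/(-3) = 2*(-⅓) = -⅔ ≈ -0.66667)
H(V) = V²
y(Z, a) = 2*a² (y(Z, a) = a*(2*a) = 2*a²)
Q(B) = 4/9 + B (Q(B) = (-⅔)² + B = 4/9 + B)
Q(R(-4)/(-5) + 3/(-5))*y(25, 20) = (4/9 + (2/(-5) + 3/(-5)))*(2*20²) = (4/9 + (2*(-⅕) + 3*(-⅕)))*(2*400) = (4/9 + (-⅖ - ⅗))*800 = (4/9 - 1)*800 = -5/9*800 = -4000/9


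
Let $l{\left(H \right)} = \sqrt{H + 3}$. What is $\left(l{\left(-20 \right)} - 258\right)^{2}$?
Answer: $\left(258 - i \sqrt{17}\right)^{2} \approx 66547.0 - 2127.5 i$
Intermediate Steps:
$l{\left(H \right)} = \sqrt{3 + H}$
$\left(l{\left(-20 \right)} - 258\right)^{2} = \left(\sqrt{3 - 20} - 258\right)^{2} = \left(\sqrt{-17} - 258\right)^{2} = \left(i \sqrt{17} - 258\right)^{2} = \left(-258 + i \sqrt{17}\right)^{2}$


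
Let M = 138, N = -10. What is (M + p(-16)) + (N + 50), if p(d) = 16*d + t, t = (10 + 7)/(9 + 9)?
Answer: -1387/18 ≈ -77.056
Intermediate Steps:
t = 17/18 ≈ 0.94444
p(d) = 17/18 + 16*d (p(d) = 16*d + 17/18 = 17/18 + 16*d)
(M + p(-16)) + (N + 50) = (138 + (17/18 + 16*(-16))) + (-10 + 50) = (138 + (17/18 - 256)) + 40 = (138 - 4591/18) + 40 = -2107/18 + 40 = -1387/18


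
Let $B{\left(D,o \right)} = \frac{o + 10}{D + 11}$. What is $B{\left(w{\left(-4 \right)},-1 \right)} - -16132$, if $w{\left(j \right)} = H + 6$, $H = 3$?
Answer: $\frac{322649}{20} \approx 16132.0$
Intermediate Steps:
$w{\left(j \right)} = 9$ ($w{\left(j \right)} = 3 + 6 = 9$)
$B{\left(D,o \right)} = \frac{10 + o}{11 + D}$
$B{\left(w{\left(-4 \right)},-1 \right)} - -16132 = \frac{10 - 1}{11 + 9} - -16132 = \frac{1}{20} \cdot 9 + 16132 = \frac{9}{20} + 16132 = \frac{322649}{20}$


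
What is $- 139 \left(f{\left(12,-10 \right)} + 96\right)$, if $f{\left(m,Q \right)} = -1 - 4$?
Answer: $-12649$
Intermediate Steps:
$f{\left(m,Q \right)} = -5$ ($f{\left(m,Q \right)} = -1 - 4 = -5$)
$- 139 \left(f{\left(12,-10 \right)} + 96\right) = - 139 \left(-5 + 96\right) = \left(-139\right) 91 = -12649$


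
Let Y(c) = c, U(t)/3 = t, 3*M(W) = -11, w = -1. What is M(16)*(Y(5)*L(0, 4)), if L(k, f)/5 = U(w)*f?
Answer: 1100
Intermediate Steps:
M(W) = -11/3 (M(W) = (1/3)*(-11) = -11/3)
U(t) = 3*t
L(k, f) = -15*f (L(k, f) = 5*((3*(-1))*f) = 5*(-3*f) = -15*f)
M(16)*(Y(5)*L(0, 4)) = -55*(-15*4)/3 = -55*(-60)/3 = -11/3*(-300) = 1100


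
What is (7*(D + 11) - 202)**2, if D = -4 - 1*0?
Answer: 23409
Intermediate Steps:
D = -4 (D = -4 + 0 = -4)
(7*(D + 11) - 202)**2 = (7*(-4 + 11) - 202)**2 = (7*7 - 202)**2 = (49 - 202)**2 = (-153)**2 = 23409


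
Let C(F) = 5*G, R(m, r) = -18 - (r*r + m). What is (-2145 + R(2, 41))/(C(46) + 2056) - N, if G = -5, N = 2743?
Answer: -1858293/677 ≈ -2744.9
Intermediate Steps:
R(m, r) = -18 - m - r**2 (R(m, r) = -18 - (r**2 + m) = -18 - (m + r**2) = -18 + (-m - r**2) = -18 - m - r**2)
C(F) = -25 (C(F) = 5*(-5) = -25)
(-2145 + R(2, 41))/(C(46) + 2056) - N = (-2145 + (-18 - 1*2 - 1*41**2))/(-25 + 2056) - 1*2743 = (-2145 + (-18 - 2 - 1*1681))/2031 - 2743 = (-2145 + (-18 - 2 - 1681))*(1/2031) - 2743 = (-2145 - 1701)*(1/2031) - 2743 = -3846*1/2031 - 2743 = -1282/677 - 2743 = -1858293/677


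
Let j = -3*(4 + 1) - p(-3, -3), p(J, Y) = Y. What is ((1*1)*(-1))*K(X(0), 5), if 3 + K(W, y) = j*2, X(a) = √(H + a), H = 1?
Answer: 27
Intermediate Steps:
X(a) = √(1 + a)
j = -12 (j = -3*(4 + 1) - 1*(-3) = -3*5 + 3 = -15 + 3 = -12)
K(W, y) = -27 (K(W, y) = -3 - 12*2 = -3 - 24 = -27)
((1*1)*(-1))*K(X(0), 5) = ((1*1)*(-1))*(-27) = (1*(-1))*(-27) = -1*(-27) = 27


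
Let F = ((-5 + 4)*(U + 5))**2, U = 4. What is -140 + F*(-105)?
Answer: -8645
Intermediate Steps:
F = 81 (F = ((-5 + 4)*(4 + 5))**2 = (-1*9)**2 = (-9)**2 = 81)
-140 + F*(-105) = -140 + 81*(-105) = -140 - 8505 = -8645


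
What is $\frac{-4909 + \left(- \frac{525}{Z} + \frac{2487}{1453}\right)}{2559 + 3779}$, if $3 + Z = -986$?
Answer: $- \frac{7051093985}{9107813746} \approx -0.77418$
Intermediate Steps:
$Z = -989$ ($Z = -3 - 986 = -989$)
$\frac{-4909 + \left(- \frac{525}{Z} + \frac{2487}{1453}\right)}{2559 + 3779} = \frac{-4909 + \left(- \frac{525}{-989} + \frac{2487}{1453}\right)}{2559 + 3779} = \frac{-4909 + \left(\left(-525\right) \left(- \frac{1}{989}\right) + 2487 \cdot \frac{1}{1453}\right)}{6338} = \left(-4909 + \left(\frac{525}{989} + \frac{2487}{1453}\right)\right) \frac{1}{6338} = \left(-4909 + \frac{3222468}{1437017}\right) \frac{1}{6338} = \left(- \frac{7051093985}{1437017}\right) \frac{1}{6338} = - \frac{7051093985}{9107813746}$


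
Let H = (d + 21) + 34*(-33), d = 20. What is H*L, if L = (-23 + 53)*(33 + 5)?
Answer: -1232340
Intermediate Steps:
L = 1140 (L = 30*38 = 1140)
H = -1081 (H = (20 + 21) + 34*(-33) = 41 - 1122 = -1081)
H*L = -1081*1140 = -1232340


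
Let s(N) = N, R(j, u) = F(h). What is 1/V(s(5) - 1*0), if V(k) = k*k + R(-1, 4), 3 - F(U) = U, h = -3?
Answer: 1/31 ≈ 0.032258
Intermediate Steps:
F(U) = 3 - U
R(j, u) = 6 (R(j, u) = 3 - 1*(-3) = 3 + 3 = 6)
V(k) = 6 + k² (V(k) = k*k + 6 = k² + 6 = 6 + k²)
1/V(s(5) - 1*0) = 1/(6 + (5 - 1*0)²) = 1/(6 + (5 + 0)²) = 1/(6 + 5²) = 1/(6 + 25) = 1/31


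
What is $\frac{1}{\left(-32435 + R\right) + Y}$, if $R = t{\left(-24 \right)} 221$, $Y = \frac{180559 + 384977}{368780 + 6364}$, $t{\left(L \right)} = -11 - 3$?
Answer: $- \frac{15631}{555330235} \approx -2.8147 \cdot 10^{-5}$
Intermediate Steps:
$t{\left(L \right)} = -14$ ($t{\left(L \right)} = -11 - 3 = -14$)
$Y = \frac{23564}{15631}$ ($Y = \frac{565536}{375144} = 565536 \cdot \frac{1}{375144} = \frac{23564}{15631} \approx 1.5075$)
$R = -3094$ ($R = \left(-14\right) 221 = -3094$)
$\frac{1}{\left(-32435 + R\right) + Y} = \frac{1}{\left(-32435 - 3094\right) + \frac{23564}{15631}} = \frac{1}{-35529 + \frac{23564}{15631}} = \frac{1}{- \frac{555330235}{15631}} = - \frac{15631}{555330235}$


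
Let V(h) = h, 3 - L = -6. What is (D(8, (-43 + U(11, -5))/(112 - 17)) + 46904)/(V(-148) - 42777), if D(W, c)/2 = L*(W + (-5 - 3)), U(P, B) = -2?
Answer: -46904/42925 ≈ -1.0927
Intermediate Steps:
L = 9 (L = 3 - 1*(-6) = 3 + 6 = 9)
D(W, c) = -144 + 18*W (D(W, c) = 2*(9*(W + (-5 - 3))) = 2*(9*(W - 8)) = 2*(9*(-8 + W)) = 2*(-72 + 9*W) = -144 + 18*W)
(D(8, (-43 + U(11, -5))/(112 - 17)) + 46904)/(V(-148) - 42777) = ((-144 + 18*8) + 46904)/(-148 - 42777) = ((-144 + 144) + 46904)/(-42925) = (0 + 46904)*(-1/42925) = 46904*(-1/42925) = -46904/42925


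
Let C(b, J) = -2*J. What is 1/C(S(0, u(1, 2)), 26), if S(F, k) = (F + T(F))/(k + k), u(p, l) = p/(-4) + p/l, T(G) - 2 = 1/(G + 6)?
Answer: -1/52 ≈ -0.019231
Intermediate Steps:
T(G) = 2 + 1/(6 + G) (T(G) = 2 + 1/(G + 6) = 2 + 1/(6 + G))
u(p, l) = -p/4 + p/l (u(p, l) = p*(-1/4) + p/l = -p/4 + p/l)
S(F, k) = (F + (13 + 2*F)/(6 + F))/(2*k) (S(F, k) = (F + (13 + 2*F)/(6 + F))/(k + k) = (F + (13 + 2*F)/(6 + F))/((2*k)) = (F + (13 + 2*F)/(6 + F))*(1/(2*k)) = (F + (13 + 2*F)/(6 + F))/(2*k))
1/C(S(0, u(1, 2)), 26) = 1/(-2*26) = 1/(-52) = -1/52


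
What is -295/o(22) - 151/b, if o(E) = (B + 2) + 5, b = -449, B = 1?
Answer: -131247/3592 ≈ -36.539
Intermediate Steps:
o(E) = 8 (o(E) = (1 + 2) + 5 = 3 + 5 = 8)
-295/o(22) - 151/b = -295/8 - 151/(-449) = -295*⅛ - 151*(-1/449) = -295/8 + 151/449 = -131247/3592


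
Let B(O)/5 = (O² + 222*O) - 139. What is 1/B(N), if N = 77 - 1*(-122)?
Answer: 1/418200 ≈ 2.3912e-6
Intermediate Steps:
N = 199 (N = 77 + 122 = 199)
B(O) = -695 + 5*O² + 1110*O (B(O) = 5*((O² + 222*O) - 139) = 5*(-139 + O² + 222*O) = -695 + 5*O² + 1110*O)
1/B(N) = 1/(-695 + 5*199² + 1110*199) = 1/(-695 + 5*39601 + 220890) = 1/(-695 + 198005 + 220890) = 1/418200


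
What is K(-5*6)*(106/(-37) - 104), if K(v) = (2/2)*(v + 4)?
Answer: 102804/37 ≈ 2778.5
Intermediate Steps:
K(v) = 4 + v (K(v) = (2*(½))*(4 + v) = 1*(4 + v) = 4 + v)
K(-5*6)*(106/(-37) - 104) = (4 - 5*6)*(106/(-37) - 104) = (4 - 30)*(106*(-1/37) - 104) = -26*(-106/37 - 104) = -26*(-3954/37) = 102804/37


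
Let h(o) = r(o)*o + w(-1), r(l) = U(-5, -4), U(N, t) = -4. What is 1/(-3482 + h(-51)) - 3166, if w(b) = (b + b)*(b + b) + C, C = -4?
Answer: -10378149/3278 ≈ -3166.0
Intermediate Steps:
w(b) = -4 + 4*b² (w(b) = (b + b)*(b + b) - 4 = (2*b)*(2*b) - 4 = 4*b² - 4 = -4 + 4*b²)
r(l) = -4
h(o) = -4*o (h(o) = -4*o + (-4 + 4*(-1)²) = -4*o + (-4 + 4*1) = -4*o + (-4 + 4) = -4*o + 0 = -4*o)
1/(-3482 + h(-51)) - 3166 = 1/(-3482 - 4*(-51)) - 3166 = 1/(-3482 + 204) - 3166 = 1/(-3278) - 3166 = -1/3278 - 3166 = -10378149/3278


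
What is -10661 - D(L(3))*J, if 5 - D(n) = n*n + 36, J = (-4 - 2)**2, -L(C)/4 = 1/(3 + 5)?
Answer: -9536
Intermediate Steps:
L(C) = -1/2 (L(C) = -4/(3 + 5) = -4/8 = -4*1/8 = -1/2)
J = 36 (J = (-6)**2 = 36)
D(n) = -31 - n**2 (D(n) = 5 - (n*n + 36) = 5 - (n**2 + 36) = 5 - (36 + n**2) = 5 + (-36 - n**2) = -31 - n**2)
-10661 - D(L(3))*J = -10661 - (-31 - (-1/2)**2)*36 = -10661 - (-31 - 1*1/4)*36 = -10661 - (-31 - 1/4)*36 = -10661 - (-125)*36/4 = -10661 - 1*(-1125) = -10661 + 1125 = -9536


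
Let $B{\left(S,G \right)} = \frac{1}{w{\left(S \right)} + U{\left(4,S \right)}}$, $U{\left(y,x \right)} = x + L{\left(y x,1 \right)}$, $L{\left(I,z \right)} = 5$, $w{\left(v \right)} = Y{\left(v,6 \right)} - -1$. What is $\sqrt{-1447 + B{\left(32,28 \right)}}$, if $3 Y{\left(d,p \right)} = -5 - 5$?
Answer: $\frac{i \sqrt{3912610}}{52} \approx 38.039 i$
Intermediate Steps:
$Y{\left(d,p \right)} = - \frac{10}{3}$ ($Y{\left(d,p \right)} = \frac{-5 - 5}{3} = \frac{1}{3} \left(-10\right) = - \frac{10}{3}$)
$w{\left(v \right)} = - \frac{7}{3}$ ($w{\left(v \right)} = - \frac{10}{3} - -1 = - \frac{10}{3} + 1 = - \frac{7}{3}$)
$U{\left(y,x \right)} = 5 + x$ ($U{\left(y,x \right)} = x + 5 = 5 + x$)
$B{\left(S,G \right)} = \frac{1}{\frac{8}{3} + S}$ ($B{\left(S,G \right)} = \frac{1}{- \frac{7}{3} + \left(5 + S\right)} = \frac{1}{\frac{8}{3} + S}$)
$\sqrt{-1447 + B{\left(32,28 \right)}} = \sqrt{-1447 + \frac{3}{8 + 3 \cdot 32}} = \sqrt{-1447 + \frac{3}{8 + 96}} = \sqrt{-1447 + \frac{3}{104}} = \sqrt{- \frac{150485}{104}} = \frac{i \sqrt{3912610}}{52}$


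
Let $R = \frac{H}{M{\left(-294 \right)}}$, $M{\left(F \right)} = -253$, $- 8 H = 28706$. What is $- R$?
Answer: $- \frac{14353}{1012} \approx -14.183$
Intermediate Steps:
$H = - \frac{14353}{4}$ ($H = \left(- \frac{1}{8}\right) 28706 = - \frac{14353}{4} \approx -3588.3$)
$R = \frac{14353}{1012}$ ($R = - \frac{14353}{4 \left(-253\right)} = \left(- \frac{14353}{4}\right) \left(- \frac{1}{253}\right) = \frac{14353}{1012} \approx 14.183$)
$- R = \left(-1\right) \frac{14353}{1012} = - \frac{14353}{1012}$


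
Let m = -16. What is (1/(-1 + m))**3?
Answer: -1/4913 ≈ -0.00020354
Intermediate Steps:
(1/(-1 + m))**3 = (1/(-1 - 16))**3 = (1/(-17))**3 = (-1/17)**3 = -1/4913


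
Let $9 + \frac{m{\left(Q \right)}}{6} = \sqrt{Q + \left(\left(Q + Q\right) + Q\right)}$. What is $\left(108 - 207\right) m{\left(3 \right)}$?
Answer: $5346 - 1188 \sqrt{3} \approx 3288.3$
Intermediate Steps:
$m{\left(Q \right)} = -54 + 12 \sqrt{Q}$ ($m{\left(Q \right)} = -54 + 6 \sqrt{Q + \left(\left(Q + Q\right) + Q\right)} = -54 + 6 \sqrt{Q + \left(2 Q + Q\right)} = -54 + 6 \sqrt{Q + 3 Q} = -54 + 6 \sqrt{4 Q} = -54 + 6 \cdot 2 \sqrt{Q} = -54 + 12 \sqrt{Q}$)
$\left(108 - 207\right) m{\left(3 \right)} = \left(108 - 207\right) \left(-54 + 12 \sqrt{3}\right) = - 99 \left(-54 + 12 \sqrt{3}\right) = 5346 - 1188 \sqrt{3}$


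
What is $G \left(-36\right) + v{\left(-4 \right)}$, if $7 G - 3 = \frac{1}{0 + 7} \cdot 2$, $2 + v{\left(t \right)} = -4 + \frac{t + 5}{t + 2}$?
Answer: $- \frac{2293}{98} \approx -23.398$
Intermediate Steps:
$v{\left(t \right)} = -6 + \frac{5 + t}{2 + t}$ ($v{\left(t \right)} = -2 - \left(4 - \frac{t + 5}{t + 2}\right) = -2 - \left(4 - \frac{5 + t}{2 + t}\right) = -6 + \frac{5 + t}{2 + t}$)
$G = \frac{23}{49}$ ($G = \frac{3}{7} + \frac{\frac{1}{0 + 7} \cdot 2}{7} = \frac{3}{7} + \frac{\frac{1}{7} \cdot 2}{7} = \frac{3}{7} + \frac{1}{7} \cdot \frac{2}{7} = \frac{3}{7} + \frac{2}{49} = \frac{23}{49} \approx 0.46939$)
$G \left(-36\right) + v{\left(-4 \right)} = \frac{23}{49} \left(-36\right) + \frac{-7 - -20}{2 - 4} = - \frac{828}{49} + \frac{-7 + 20}{-2} = - \frac{828}{49} - \frac{13}{2} = - \frac{2293}{98}$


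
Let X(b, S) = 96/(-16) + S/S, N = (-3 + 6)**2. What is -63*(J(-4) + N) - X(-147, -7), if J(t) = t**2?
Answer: -1570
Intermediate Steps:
N = 9 (N = 3**2 = 9)
X(b, S) = -5 (X(b, S) = 96*(-1/16) + 1 = -6 + 1 = -5)
-63*(J(-4) + N) - X(-147, -7) = -63*((-4)**2 + 9) - 1*(-5) = -63*(16 + 9) + 5 = -63*25 + 5 = -1575 + 5 = -1570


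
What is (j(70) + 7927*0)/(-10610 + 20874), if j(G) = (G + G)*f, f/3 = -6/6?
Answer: -105/2566 ≈ -0.040920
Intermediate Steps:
f = -3 (f = 3*(-6/6) = 3*(-6*1/6) = 3*(-1) = -3)
j(G) = -6*G (j(G) = (G + G)*(-3) = (2*G)*(-3) = -6*G)
(j(70) + 7927*0)/(-10610 + 20874) = (-6*70 + 7927*0)/(-10610 + 20874) = (-420 + 0)/10264 = -420*1/10264 = -105/2566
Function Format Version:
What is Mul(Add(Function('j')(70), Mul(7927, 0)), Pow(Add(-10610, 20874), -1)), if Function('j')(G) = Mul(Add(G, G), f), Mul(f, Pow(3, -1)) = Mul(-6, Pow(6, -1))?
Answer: Rational(-105, 2566) ≈ -0.040920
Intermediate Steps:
f = -3 (f = Mul(3, Mul(-6, Pow(6, -1))) = Mul(3, Mul(-6, Rational(1, 6))) = Mul(3, -1) = -3)
Function('j')(G) = Mul(-6, G) (Function('j')(G) = Mul(Add(G, G), -3) = Mul(Mul(2, G), -3) = Mul(-6, G))
Mul(Add(Function('j')(70), Mul(7927, 0)), Pow(Add(-10610, 20874), -1)) = Mul(Add(Mul(-6, 70), Mul(7927, 0)), Pow(Add(-10610, 20874), -1)) = Mul(Add(-420, 0), Pow(10264, -1)) = Mul(-420, Rational(1, 10264)) = Rational(-105, 2566)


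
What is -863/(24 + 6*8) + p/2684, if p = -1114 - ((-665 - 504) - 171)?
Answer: -575005/48312 ≈ -11.902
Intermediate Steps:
p = 226 (p = -1114 - (-1169 - 171) = -1114 - 1*(-1340) = -1114 + 1340 = 226)
-863/(24 + 6*8) + p/2684 = -863/(24 + 6*8) + 226/2684 = -863/(24 + 48) + 226*(1/2684) = -863/72 + 113/1342 = -575005/48312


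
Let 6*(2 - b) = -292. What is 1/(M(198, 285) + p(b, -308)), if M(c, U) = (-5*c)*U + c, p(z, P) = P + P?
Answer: -1/282568 ≈ -3.5390e-6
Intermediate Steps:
b = 152/3 (b = 2 - ⅙*(-292) = 2 + 146/3 = 152/3 ≈ 50.667)
p(z, P) = 2*P
M(c, U) = c - 5*U*c (M(c, U) = -5*U*c + c = c - 5*U*c)
1/(M(198, 285) + p(b, -308)) = 1/(198*(1 - 5*285) + 2*(-308)) = 1/(198*(1 - 1425) - 616) = 1/(198*(-1424) - 616) = 1/(-281952 - 616) = 1/(-282568) = -1/282568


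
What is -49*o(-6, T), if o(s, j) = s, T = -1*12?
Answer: 294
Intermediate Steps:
T = -12
-49*o(-6, T) = -49*(-6) = 294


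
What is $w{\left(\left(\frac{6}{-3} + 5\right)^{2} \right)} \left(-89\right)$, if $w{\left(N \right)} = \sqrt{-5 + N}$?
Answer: $-178$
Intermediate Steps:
$w{\left(\left(\frac{6}{-3} + 5\right)^{2} \right)} \left(-89\right) = \sqrt{-5 + \left(\frac{6}{-3} + 5\right)^{2}} \left(-89\right) = \sqrt{-5 + \left(6 \left(- \frac{1}{3}\right) + 5\right)^{2}} \left(-89\right) = \sqrt{-5 + \left(-2 + 5\right)^{2}} \left(-89\right) = \sqrt{-5 + 3^{2}} \left(-89\right) = \sqrt{-5 + 9} \left(-89\right) = \sqrt{4} \left(-89\right) = 2 \left(-89\right) = -178$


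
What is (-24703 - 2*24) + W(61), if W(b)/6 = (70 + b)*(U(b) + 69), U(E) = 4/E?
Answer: 1801607/61 ≈ 29535.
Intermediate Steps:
W(b) = 6*(69 + 4/b)*(70 + b) (W(b) = 6*((70 + b)*(4/b + 69)) = 6*((70 + b)*(69 + 4/b)) = 6*((69 + 4/b)*(70 + b)) = 6*(69 + 4/b)*(70 + b))
(-24703 - 2*24) + W(61) = (-24703 - 2*24) + (29004 + 414*61 + 1680/61) = (-24703 - 1*48) + (29004 + 25254 + 1680*(1/61)) = (-24703 - 48) + (29004 + 25254 + 1680/61) = -24751 + 3311418/61 = 1801607/61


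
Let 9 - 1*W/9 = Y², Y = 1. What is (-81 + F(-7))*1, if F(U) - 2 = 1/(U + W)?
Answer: -5134/65 ≈ -78.985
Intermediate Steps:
W = 72 (W = 81 - 9*1² = 81 - 9*1 = 81 - 9 = 72)
F(U) = 2 + 1/(72 + U) (F(U) = 2 + 1/(U + 72) = 2 + 1/(72 + U))
(-81 + F(-7))*1 = (-81 + (145 + 2*(-7))/(72 - 7))*1 = (-81 + (145 - 14)/65)*1 = (-81 + (1/65)*131)*1 = (-81 + 131/65)*1 = -5134/65*1 = -5134/65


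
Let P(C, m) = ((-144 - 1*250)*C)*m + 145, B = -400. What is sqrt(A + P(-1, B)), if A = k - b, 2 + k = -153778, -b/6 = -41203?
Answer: 7*I*sqrt(11397) ≈ 747.3*I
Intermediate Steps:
b = 247218 (b = -6*(-41203) = 247218)
k = -153780 (k = -2 - 153778 = -153780)
P(C, m) = 145 - 394*C*m (P(C, m) = ((-144 - 250)*C)*m + 145 = (-394*C)*m + 145 = -394*C*m + 145 = 145 - 394*C*m)
A = -400998 (A = -153780 - 1*247218 = -153780 - 247218 = -400998)
sqrt(A + P(-1, B)) = sqrt(-400998 + (145 - 394*(-1)*(-400))) = sqrt(-400998 + (145 - 157600)) = sqrt(-400998 - 157455) = sqrt(-558453) = 7*I*sqrt(11397)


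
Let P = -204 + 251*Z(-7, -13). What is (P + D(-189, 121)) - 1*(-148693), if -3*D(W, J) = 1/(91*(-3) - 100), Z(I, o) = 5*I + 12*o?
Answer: 112513213/1119 ≈ 1.0055e+5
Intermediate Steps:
P = -48145 (P = -204 + 251*(5*(-7) + 12*(-13)) = -204 + 251*(-35 - 156) = -204 + 251*(-191) = -204 - 47941 = -48145)
D(W, J) = 1/1119 (D(W, J) = -1/(3*(91*(-3) - 100)) = -1/(3*(-273 - 100)) = -⅓/(-373) = -⅓*(-1/373) = 1/1119)
(P + D(-189, 121)) - 1*(-148693) = (-48145 + 1/1119) - 1*(-148693) = -53874254/1119 + 148693 = 112513213/1119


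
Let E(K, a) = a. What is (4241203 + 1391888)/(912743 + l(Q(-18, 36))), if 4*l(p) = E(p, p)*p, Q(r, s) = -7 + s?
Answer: 2503596/405757 ≈ 6.1702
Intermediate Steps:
l(p) = p²/4 (l(p) = (p*p)/4 = p²/4)
(4241203 + 1391888)/(912743 + l(Q(-18, 36))) = (4241203 + 1391888)/(912743 + (-7 + 36)²/4) = 5633091/(912743 + (¼)*29²) = 5633091/(912743 + (¼)*841) = 5633091/(912743 + 841/4) = 5633091/(3651813/4) = 5633091*(4/3651813) = 2503596/405757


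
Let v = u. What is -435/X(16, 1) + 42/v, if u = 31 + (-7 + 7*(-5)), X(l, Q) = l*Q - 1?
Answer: -361/11 ≈ -32.818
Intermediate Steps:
X(l, Q) = -1 + Q*l (X(l, Q) = Q*l - 1 = -1 + Q*l)
u = -11 (u = 31 + (-7 - 35) = 31 - 42 = -11)
v = -11
-435/X(16, 1) + 42/v = -435/(-1 + 1*16) + 42/(-11) = -435/(-1 + 16) + 42*(-1/11) = -435/15 - 42/11 = -435*1/15 - 42/11 = -29 - 42/11 = -361/11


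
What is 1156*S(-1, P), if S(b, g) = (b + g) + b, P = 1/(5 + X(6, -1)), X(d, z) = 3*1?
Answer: -4335/2 ≈ -2167.5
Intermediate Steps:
X(d, z) = 3
P = 1/8 (P = 1/(5 + 3) = 1/8 ≈ 0.12500)
S(b, g) = g + 2*b
1156*S(-1, P) = 1156*(1/8 + 2*(-1)) = 1156*(1/8 - 2) = 1156*(-15/8) = -4335/2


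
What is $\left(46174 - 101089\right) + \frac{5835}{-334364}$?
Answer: $- \frac{18361604895}{334364} \approx -54915.0$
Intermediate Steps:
$\left(46174 - 101089\right) + \frac{5835}{-334364} = -54915 + 5835 \left(- \frac{1}{334364}\right) = -54915 - \frac{5835}{334364} = - \frac{18361604895}{334364}$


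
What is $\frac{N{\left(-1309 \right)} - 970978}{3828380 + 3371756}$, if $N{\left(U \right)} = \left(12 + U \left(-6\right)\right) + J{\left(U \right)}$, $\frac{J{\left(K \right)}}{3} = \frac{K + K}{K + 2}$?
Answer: $- \frac{629389765}{4705288876} \approx -0.13376$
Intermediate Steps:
$J{\left(K \right)} = \frac{6 K}{2 + K}$ ($J{\left(K \right)} = 3 \frac{K + K}{K + 2} = 3 \frac{2 K}{2 + K} = \frac{6 K}{2 + K}$)
$N{\left(U \right)} = 12 - 6 U + \frac{6 U}{2 + U}$ ($N{\left(U \right)} = \left(12 + U \left(-6\right)\right) + \frac{6 U}{2 + U} = \left(12 - 6 U\right) + \frac{6 U}{2 + U} = 12 - 6 U + \frac{6 U}{2 + U}$)
$\frac{N{\left(-1309 \right)} - 970978}{3828380 + 3371756} = \frac{\frac{6 \left(4 - 1309 - \left(-1309\right)^{2}\right)}{2 - 1309} - 970978}{3828380 + 3371756} = \frac{\frac{6 \left(4 - 1309 - 1713481\right)}{-1307} - 970978}{7200136} = \left(6 \left(- \frac{1}{1307}\right) \left(4 - 1309 - 1713481\right) - 970978\right) \frac{1}{7200136} = \left(6 \left(- \frac{1}{1307}\right) \left(-1714786\right) - 970978\right) \frac{1}{7200136} = \left(\frac{10288716}{1307} - 970978\right) \frac{1}{7200136} = \left(- \frac{1258779530}{1307}\right) \frac{1}{7200136} = - \frac{629389765}{4705288876}$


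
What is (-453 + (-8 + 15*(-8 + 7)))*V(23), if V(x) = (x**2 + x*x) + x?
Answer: -514556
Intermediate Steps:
V(x) = x + 2*x**2 (V(x) = (x**2 + x**2) + x = 2*x**2 + x = x + 2*x**2)
(-453 + (-8 + 15*(-8 + 7)))*V(23) = (-453 + (-8 + 15*(-8 + 7)))*(23*(1 + 2*23)) = (-453 + (-8 + 15*(-1)))*(23*(1 + 46)) = (-453 + (-8 - 15))*(23*47) = (-453 - 23)*1081 = -476*1081 = -514556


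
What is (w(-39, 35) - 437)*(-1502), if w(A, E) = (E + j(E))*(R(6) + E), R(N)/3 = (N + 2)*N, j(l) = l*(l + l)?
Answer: -667455756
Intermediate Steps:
j(l) = 2*l² (j(l) = l*(2*l) = 2*l²)
R(N) = 3*N*(2 + N) (R(N) = 3*((N + 2)*N) = 3*((2 + N)*N) = 3*(N*(2 + N)) = 3*N*(2 + N))
w(A, E) = (144 + E)*(E + 2*E²) (w(A, E) = (E + 2*E²)*(3*6*(2 + 6) + E) = (E + 2*E²)*(3*6*8 + E) = (E + 2*E²)*(144 + E) = (144 + E)*(E + 2*E²))
(w(-39, 35) - 437)*(-1502) = (35*(144 + 2*35² + 289*35) - 437)*(-1502) = (35*(144 + 2*1225 + 10115) - 437)*(-1502) = (35*(144 + 2450 + 10115) - 437)*(-1502) = (35*12709 - 437)*(-1502) = (444815 - 437)*(-1502) = 444378*(-1502) = -667455756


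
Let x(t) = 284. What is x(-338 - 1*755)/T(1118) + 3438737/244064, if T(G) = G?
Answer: 1956911071/136431776 ≈ 14.344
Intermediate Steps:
x(-338 - 1*755)/T(1118) + 3438737/244064 = 284/1118 + 3438737/244064 = 284*(1/1118) + 3438737*(1/244064) = 142/559 + 3438737/244064 = 1956911071/136431776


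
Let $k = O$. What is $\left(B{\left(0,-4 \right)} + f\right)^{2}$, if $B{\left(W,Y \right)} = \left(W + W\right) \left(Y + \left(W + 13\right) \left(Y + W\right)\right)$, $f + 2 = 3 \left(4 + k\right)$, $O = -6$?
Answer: $64$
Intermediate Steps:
$k = -6$
$f = -8$ ($f = -2 + 3 \left(4 - 6\right) = -2 + 3 \left(-2\right) = -2 - 6 = -8$)
$B{\left(W,Y \right)} = 2 W \left(Y + \left(13 + W\right) \left(W + Y\right)\right)$
$\left(B{\left(0,-4 \right)} + f\right)^{2} = \left(2 \cdot 0 \left(0^{2} + 13 \cdot 0 + 14 \left(-4\right) + 0 \left(-4\right)\right) - 8\right)^{2} = \left(2 \cdot 0 \left(0 + 0 - 56 + 0\right) - 8\right)^{2} = \left(2 \cdot 0 \left(-56\right) - 8\right)^{2} = \left(0 - 8\right)^{2} = \left(-8\right)^{2} = 64$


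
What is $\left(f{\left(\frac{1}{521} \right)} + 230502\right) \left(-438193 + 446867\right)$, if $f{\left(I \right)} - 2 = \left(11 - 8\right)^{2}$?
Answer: $1999469762$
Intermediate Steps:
$f{\left(I \right)} = 11$ ($f{\left(I \right)} = 2 + \left(11 - 8\right)^{2} = 2 + 3^{2} = 2 + 9 = 11$)
$\left(f{\left(\frac{1}{521} \right)} + 230502\right) \left(-438193 + 446867\right) = \left(11 + 230502\right) \left(-438193 + 446867\right) = 230513 \cdot 8674 = 1999469762$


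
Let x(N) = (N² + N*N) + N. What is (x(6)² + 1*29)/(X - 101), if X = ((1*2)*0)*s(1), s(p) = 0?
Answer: -6113/101 ≈ -60.525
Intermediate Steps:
x(N) = N + 2*N² (x(N) = (N² + N²) + N = 2*N² + N = N + 2*N²)
X = 0 (X = ((1*2)*0)*0 = (2*0)*0 = 0*0 = 0)
(x(6)² + 1*29)/(X - 101) = ((6*(1 + 2*6))² + 1*29)/(0 - 101) = ((6*(1 + 12))² + 29)/(-101) = ((6*13)² + 29)*(-1/101) = (78² + 29)*(-1/101) = (6084 + 29)*(-1/101) = 6113*(-1/101) = -6113/101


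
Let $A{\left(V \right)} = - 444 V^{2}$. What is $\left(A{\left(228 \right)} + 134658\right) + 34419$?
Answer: $-22911819$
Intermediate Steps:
$\left(A{\left(228 \right)} + 134658\right) + 34419 = \left(- 444 \cdot 228^{2} + 134658\right) + 34419 = \left(\left(-444\right) 51984 + 134658\right) + 34419 = \left(-23080896 + 134658\right) + 34419 = -22946238 + 34419 = -22911819$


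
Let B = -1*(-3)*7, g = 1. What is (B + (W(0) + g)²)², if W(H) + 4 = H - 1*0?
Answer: 900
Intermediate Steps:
W(H) = -4 + H (W(H) = -4 + (H - 1*0) = -4 + (H + 0) = -4 + H)
B = 21 (B = 3*7 = 21)
(B + (W(0) + g)²)² = (21 + ((-4 + 0) + 1)²)² = (21 + (-4 + 1)²)² = (21 + (-3)²)² = (21 + 9)² = 30² = 900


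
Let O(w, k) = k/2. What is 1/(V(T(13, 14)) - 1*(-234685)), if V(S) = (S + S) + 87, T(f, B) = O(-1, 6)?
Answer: 1/234778 ≈ 4.2593e-6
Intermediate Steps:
O(w, k) = k/2 (O(w, k) = k*(½) = k/2)
T(f, B) = 3 (T(f, B) = (½)*6 = 3)
V(S) = 87 + 2*S (V(S) = 2*S + 87 = 87 + 2*S)
1/(V(T(13, 14)) - 1*(-234685)) = 1/((87 + 2*3) - 1*(-234685)) = 1/((87 + 6) + 234685) = 1/(93 + 234685) = 1/234778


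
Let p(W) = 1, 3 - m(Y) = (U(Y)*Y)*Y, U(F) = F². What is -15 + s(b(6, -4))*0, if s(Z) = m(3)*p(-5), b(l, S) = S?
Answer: -15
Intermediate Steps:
m(Y) = 3 - Y⁴ (m(Y) = 3 - Y²*Y*Y = 3 - Y³*Y = 3 - Y⁴)
s(Z) = -78 (s(Z) = (3 - 1*3⁴)*1 = (3 - 1*81)*1 = (3 - 81)*1 = -78*1 = -78)
-15 + s(b(6, -4))*0 = -15 - 78*0 = -15 + 0 = -15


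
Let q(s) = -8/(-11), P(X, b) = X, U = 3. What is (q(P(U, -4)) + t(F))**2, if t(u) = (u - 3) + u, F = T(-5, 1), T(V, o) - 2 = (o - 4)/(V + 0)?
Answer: 25921/3025 ≈ 8.5689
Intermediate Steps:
q(s) = 8/11 (q(s) = -8*(-1/11) = 8/11)
T(V, o) = 2 + (-4 + o)/V (T(V, o) = 2 + (o - 4)/(V + 0) = 2 + (-4 + o)/V)
F = 13/5 (F = (-4 + 1 + 2*(-5))/(-5) = -(-4 + 1 - 10)/5 = -1/5*(-13) = 13/5 ≈ 2.6000)
t(u) = -3 + 2*u (t(u) = (-3 + u) + u = -3 + 2*u)
(q(P(U, -4)) + t(F))**2 = (8/11 + (-3 + 2*(13/5)))**2 = (8/11 + (-3 + 26/5))**2 = (8/11 + 11/5)**2 = (161/55)**2 = 25921/3025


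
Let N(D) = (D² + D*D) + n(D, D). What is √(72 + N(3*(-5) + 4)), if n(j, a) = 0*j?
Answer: √314 ≈ 17.720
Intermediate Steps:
n(j, a) = 0
N(D) = 2*D² (N(D) = (D² + D*D) + 0 = (D² + D²) + 0 = 2*D² + 0 = 2*D²)
√(72 + N(3*(-5) + 4)) = √(72 + 2*(3*(-5) + 4)²) = √(72 + 2*(-15 + 4)²) = √(72 + 2*(-11)²) = √(72 + 2*121) = √(72 + 242) = √314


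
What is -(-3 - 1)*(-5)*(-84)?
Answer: 1680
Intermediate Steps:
-(-3 - 1)*(-5)*(-84) = -(-4)*(-5)*(-84) = -1*20*(-84) = -20*(-84) = 1680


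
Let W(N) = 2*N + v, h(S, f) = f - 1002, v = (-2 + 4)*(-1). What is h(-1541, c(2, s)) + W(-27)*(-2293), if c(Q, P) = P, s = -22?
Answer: 127384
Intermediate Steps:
v = -2 (v = 2*(-1) = -2)
h(S, f) = -1002 + f
W(N) = -2 + 2*N (W(N) = 2*N - 2 = -2 + 2*N)
h(-1541, c(2, s)) + W(-27)*(-2293) = (-1002 - 22) + (-2 + 2*(-27))*(-2293) = -1024 + (-2 - 54)*(-2293) = -1024 - 56*(-2293) = -1024 + 128408 = 127384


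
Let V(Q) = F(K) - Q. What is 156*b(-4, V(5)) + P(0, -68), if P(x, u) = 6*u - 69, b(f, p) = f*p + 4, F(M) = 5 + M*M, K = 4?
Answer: -9837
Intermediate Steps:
F(M) = 5 + M²
V(Q) = 21 - Q (V(Q) = (5 + 4²) - Q = (5 + 16) - Q = 21 - Q)
b(f, p) = 4 + f*p
P(x, u) = -69 + 6*u
156*b(-4, V(5)) + P(0, -68) = 156*(4 - 4*(21 - 1*5)) + (-69 + 6*(-68)) = 156*(4 - 4*(21 - 5)) + (-69 - 408) = 156*(4 - 4*16) - 477 = 156*(4 - 64) - 477 = 156*(-60) - 477 = -9360 - 477 = -9837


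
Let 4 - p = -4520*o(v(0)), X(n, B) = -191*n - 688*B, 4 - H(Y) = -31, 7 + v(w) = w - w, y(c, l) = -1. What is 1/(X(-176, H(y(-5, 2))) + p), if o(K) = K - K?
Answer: 1/9540 ≈ 0.00010482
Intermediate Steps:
v(w) = -7 (v(w) = -7 + (w - w) = -7 + 0 = -7)
H(Y) = 35 (H(Y) = 4 - 1*(-31) = 4 + 31 = 35)
X(n, B) = -688*B - 191*n
o(K) = 0
p = 4 (p = 4 - (-4520)*0 = 4 - 1*0 = 4 + 0 = 4)
1/(X(-176, H(y(-5, 2))) + p) = 1/((-688*35 - 191*(-176)) + 4) = 1/((-24080 + 33616) + 4) = 1/(9536 + 4) = 1/9540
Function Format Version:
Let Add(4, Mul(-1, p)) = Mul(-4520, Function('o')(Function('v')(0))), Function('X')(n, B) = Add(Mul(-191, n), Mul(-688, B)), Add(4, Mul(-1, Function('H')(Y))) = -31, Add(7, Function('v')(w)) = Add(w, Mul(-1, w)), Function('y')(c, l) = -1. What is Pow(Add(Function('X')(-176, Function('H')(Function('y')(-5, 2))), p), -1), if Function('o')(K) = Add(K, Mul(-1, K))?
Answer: Rational(1, 9540) ≈ 0.00010482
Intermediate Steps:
Function('v')(w) = -7 (Function('v')(w) = Add(-7, Add(w, Mul(-1, w))) = Add(-7, 0) = -7)
Function('H')(Y) = 35 (Function('H')(Y) = Add(4, Mul(-1, -31)) = Add(4, 31) = 35)
Function('X')(n, B) = Add(Mul(-688, B), Mul(-191, n))
Function('o')(K) = 0
p = 4 (p = Add(4, Mul(-1, Mul(-4520, 0))) = Add(4, Mul(-1, 0)) = Add(4, 0) = 4)
Pow(Add(Function('X')(-176, Function('H')(Function('y')(-5, 2))), p), -1) = Pow(Add(Add(Mul(-688, 35), Mul(-191, -176)), 4), -1) = Pow(Add(Add(-24080, 33616), 4), -1) = Pow(Add(9536, 4), -1) = Pow(9540, -1) = Rational(1, 9540)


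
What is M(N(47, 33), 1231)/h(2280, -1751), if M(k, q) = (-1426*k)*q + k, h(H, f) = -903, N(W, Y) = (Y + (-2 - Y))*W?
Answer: -55002690/301 ≈ -1.8273e+5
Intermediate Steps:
N(W, Y) = -2*W
M(k, q) = k - 1426*k*q (M(k, q) = -1426*k*q + k = k - 1426*k*q)
M(N(47, 33), 1231)/h(2280, -1751) = ((-2*47)*(1 - 1426*1231))/(-903) = -94*(1 - 1755406)*(-1/903) = -94*(-1755405)*(-1/903) = 165008070*(-1/903) = -55002690/301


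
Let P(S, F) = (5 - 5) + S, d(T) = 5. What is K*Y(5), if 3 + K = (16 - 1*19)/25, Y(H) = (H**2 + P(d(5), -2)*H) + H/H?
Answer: -3978/25 ≈ -159.12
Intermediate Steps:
P(S, F) = S (P(S, F) = 0 + S = S)
Y(H) = 1 + H**2 + 5*H (Y(H) = (H**2 + 5*H) + H/H = (H**2 + 5*H) + 1 = 1 + H**2 + 5*H)
K = -78/25 (K = -3 + (16 - 1*19)/25 = -3 + (16 - 19)*(1/25) = -3 - 3*1/25 = -3 - 3/25 = -78/25 ≈ -3.1200)
K*Y(5) = -78*(1 + 5**2 + 5*5)/25 = -78*(1 + 25 + 25)/25 = -78/25*51 = -3978/25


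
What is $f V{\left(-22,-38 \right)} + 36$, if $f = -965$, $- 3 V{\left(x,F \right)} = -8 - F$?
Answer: $9686$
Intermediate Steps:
$V{\left(x,F \right)} = \frac{8}{3} + \frac{F}{3}$ ($V{\left(x,F \right)} = - \frac{-8 - F}{3} = \frac{8}{3} + \frac{F}{3}$)
$f V{\left(-22,-38 \right)} + 36 = - 965 \left(\frac{8}{3} + \frac{1}{3} \left(-38\right)\right) + 36 = - 965 \left(\frac{8}{3} - \frac{38}{3}\right) + 36 = \left(-965\right) \left(-10\right) + 36 = 9650 + 36 = 9686$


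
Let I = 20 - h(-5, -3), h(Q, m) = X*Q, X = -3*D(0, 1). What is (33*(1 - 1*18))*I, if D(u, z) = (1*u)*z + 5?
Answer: 30855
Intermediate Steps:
D(u, z) = 5 + u*z (D(u, z) = u*z + 5 = 5 + u*z)
X = -15 (X = -3*(5 + 0*1) = -3*(5 + 0) = -3*5 = -15)
h(Q, m) = -15*Q
I = -55 (I = 20 - (-15)*(-5) = 20 - 1*75 = 20 - 75 = -55)
(33*(1 - 1*18))*I = (33*(1 - 1*18))*(-55) = (33*(1 - 18))*(-55) = (33*(-17))*(-55) = -561*(-55) = 30855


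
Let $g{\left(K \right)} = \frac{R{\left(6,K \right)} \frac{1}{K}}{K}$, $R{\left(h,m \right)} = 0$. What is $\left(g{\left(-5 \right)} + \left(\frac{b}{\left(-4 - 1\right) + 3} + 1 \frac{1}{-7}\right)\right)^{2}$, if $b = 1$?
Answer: $\frac{81}{196} \approx 0.41327$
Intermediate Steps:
$g{\left(K \right)} = 0$ ($g{\left(K \right)} = \frac{0 \frac{1}{K}}{K} = \frac{0}{K} = 0$)
$\left(g{\left(-5 \right)} + \left(\frac{b}{\left(-4 - 1\right) + 3} + 1 \frac{1}{-7}\right)\right)^{2} = \left(0 + \left(1 \frac{1}{\left(-4 - 1\right) + 3} + 1 \frac{1}{-7}\right)\right)^{2} = \left(0 + \left(1 \frac{1}{-5 + 3} + 1 \left(- \frac{1}{7}\right)\right)\right)^{2} = \left(0 + \left(1 \frac{1}{-2} - \frac{1}{7}\right)\right)^{2} = \left(0 + \left(1 \left(- \frac{1}{2}\right) - \frac{1}{7}\right)\right)^{2} = \left(0 - \frac{9}{14}\right)^{2} = \left(- \frac{9}{14}\right)^{2} = \frac{81}{196}$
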